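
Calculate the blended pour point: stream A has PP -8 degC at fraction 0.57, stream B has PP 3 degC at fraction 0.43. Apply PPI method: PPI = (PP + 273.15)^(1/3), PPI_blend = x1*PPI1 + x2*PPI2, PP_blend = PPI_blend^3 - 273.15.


PPI_1 = (-8 + 273.15)^(1/3) = 6.42437
PPI_2 = (3 + 273.15)^(1/3) = 6.512009
PPI_blend = 0.57 * 6.42437 + 0.43 * 6.512009 = 6.462055
PP_blend = 6.462055^3 - 273.15 = 269.8435 - 273.15 = -3.31

-3.31 degC


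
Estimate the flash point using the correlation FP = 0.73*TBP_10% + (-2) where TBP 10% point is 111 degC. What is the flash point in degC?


FP = 0.73 * 111 + (-2) = 79.03

79.03 degC


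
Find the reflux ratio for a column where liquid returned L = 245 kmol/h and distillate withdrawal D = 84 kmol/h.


Reflux ratio definition: R = L / D (liquid returned / distillate withdrawn)
L = 245 kmol/h, D = 84 kmol/h
R = 245 / 84 = 2.917

2.917


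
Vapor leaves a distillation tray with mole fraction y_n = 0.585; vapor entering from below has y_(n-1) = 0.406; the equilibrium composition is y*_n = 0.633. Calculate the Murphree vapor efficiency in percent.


Murphree vapor efficiency: EMV = (y_n - y_(n-1)) / (y*_n - y_(n-1)) * 100
EMV = (0.585 - 0.406) / (0.633 - 0.406) * 100 = 0.179 / 0.227 * 100 = 78.85

78.85 %


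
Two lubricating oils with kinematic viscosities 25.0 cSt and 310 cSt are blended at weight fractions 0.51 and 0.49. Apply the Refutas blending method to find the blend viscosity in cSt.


Refutas method: VBN_i = 14.534*ln(ln(visc_i + 0.8)) + 10.975, blended linearly by mass fraction; since VBN is linear in VBI_i = ln(ln(visc_i + 0.8)) and the fractions sum to 1, blend VBI directly: visc = exp(exp(VBI_blend)) - 0.8
VBI_1 = ln(ln(25.0 + 0.8)) = 1.17877
VBI_2 = ln(ln(310 + 0.8)) = 1.74731
VBI_blend = 0.51 * 1.17877 + 0.49 * 1.74731 = 1.45735
visc_blend = exp(exp(1.45735)) - 0.8 = 72.50

72.50 cSt


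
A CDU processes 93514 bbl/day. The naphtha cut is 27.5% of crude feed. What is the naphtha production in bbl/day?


Crude throughput = 93514 bbl/day
Fraction yield = 27.5%
yield = throughput * fraction / 100
yield = 93514 * 27.5 / 100 = 25716.35

25716.35 bbl/day


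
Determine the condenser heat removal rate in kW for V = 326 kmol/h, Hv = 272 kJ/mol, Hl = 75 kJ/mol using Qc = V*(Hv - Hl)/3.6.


Qc = 326 * (272 - 75) / 3.6 = 326 * 197 / 3.6 = 17840

17840 kW


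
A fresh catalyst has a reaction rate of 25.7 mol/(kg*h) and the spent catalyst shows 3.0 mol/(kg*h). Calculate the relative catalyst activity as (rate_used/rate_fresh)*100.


Activity (%) = (rate_used / rate_fresh) * 100
rate_used = 3.0, rate_fresh = 25.7
= (3.0 / 25.7) * 100
= 0.1167 * 100 = 11.67

11.67 %


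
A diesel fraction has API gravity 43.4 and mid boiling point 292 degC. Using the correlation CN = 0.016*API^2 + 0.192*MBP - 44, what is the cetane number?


CN = 0.016 * 43.4^2 + 0.192 * 292 - 44
CN = 30.13696 + 56.064 - 44 = 42.20096

42.20096


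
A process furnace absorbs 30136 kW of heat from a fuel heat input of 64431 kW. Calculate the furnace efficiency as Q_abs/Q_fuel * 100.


Furnace efficiency = Q_absorbed / Q_fuel * 100
= 30136 / 64431 * 100 = 46.77

46.77 %


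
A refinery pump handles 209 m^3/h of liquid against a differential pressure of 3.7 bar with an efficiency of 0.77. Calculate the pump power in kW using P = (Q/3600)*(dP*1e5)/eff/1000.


Q = 209 / 3600 = 0.0580556 m^3/s
P = 0.0580556 * (3.7 * 1e5) / 0.77 / 1000 = 27.90

27.90 kW


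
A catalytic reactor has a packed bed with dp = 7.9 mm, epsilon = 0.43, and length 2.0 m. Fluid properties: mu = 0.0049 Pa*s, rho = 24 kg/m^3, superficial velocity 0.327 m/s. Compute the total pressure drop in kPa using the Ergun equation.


dp = 7.9 mm = 0.0079 m
Viscous term = 150*0.0049*0.327*(1-0.43)^2 / (0.0079^2*0.43^3) = 15737.1
Inertial term = 1.75*24*0.327^2*(1-0.43) / (0.0079*0.43^3) = 4075.56
dP/L = 15737.1 + 4075.56 = 19812.7 Pa/m
dP = 19812.7 * 2.0 / 1000 = 39.63 kPa

39.63 kPa


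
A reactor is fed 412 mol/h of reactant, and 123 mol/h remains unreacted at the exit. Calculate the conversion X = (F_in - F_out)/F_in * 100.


X = (F_in - F_out) / F_in * 100
Moles reacted = 412 - 123 = 289
X = 289 / 412 * 100
= 0.7015 * 100
= 70.15 %

70.15 %


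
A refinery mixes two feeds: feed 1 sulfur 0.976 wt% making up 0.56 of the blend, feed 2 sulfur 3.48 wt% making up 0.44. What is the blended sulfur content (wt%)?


Linear sulfur blending: S_blend = x1*S1 + x2*S2
Contribution 1: 0.56 * 0.976 = 0.54656 wt%
Contribution 2: 0.44 * 3.48 = 1.5312 wt%
S_blend = 0.54656 + 1.5312 = 2.07776

2.07776 wt%


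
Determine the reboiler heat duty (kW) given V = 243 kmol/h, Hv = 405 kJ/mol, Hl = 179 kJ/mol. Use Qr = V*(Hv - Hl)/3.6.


Qr = 243 * (405 - 179) / 3.6 = 243 * 226 / 3.6 = 15260

15260 kW


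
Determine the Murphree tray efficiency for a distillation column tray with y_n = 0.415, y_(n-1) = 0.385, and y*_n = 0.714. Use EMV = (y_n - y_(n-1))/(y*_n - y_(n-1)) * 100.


Murphree vapor efficiency: EMV = (y_n - y_(n-1)) / (y*_n - y_(n-1)) * 100
EMV = (0.415 - 0.385) / (0.714 - 0.385) * 100 = 0.03 / 0.329 * 100 = 9.119

9.119 %


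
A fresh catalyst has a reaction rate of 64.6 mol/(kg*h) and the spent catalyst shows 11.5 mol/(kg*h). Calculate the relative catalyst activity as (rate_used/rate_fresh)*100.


Activity (%) = (rate_used / rate_fresh) * 100
rate_used = 11.5, rate_fresh = 64.6
= (11.5 / 64.6) * 100
= 0.1780 * 100 = 17.80

17.80 %


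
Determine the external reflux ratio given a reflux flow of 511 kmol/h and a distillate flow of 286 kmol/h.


Reflux ratio definition: R = L / D (liquid returned / distillate withdrawn)
L = 511 kmol/h, D = 286 kmol/h
R = 511 / 286 = 1.787

1.787


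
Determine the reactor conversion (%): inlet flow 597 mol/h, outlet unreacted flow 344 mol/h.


X = (F_in - F_out) / F_in * 100
Moles reacted = 597 - 344 = 253
X = 253 / 597 * 100
= 0.4238 * 100
= 42.38 %

42.38 %


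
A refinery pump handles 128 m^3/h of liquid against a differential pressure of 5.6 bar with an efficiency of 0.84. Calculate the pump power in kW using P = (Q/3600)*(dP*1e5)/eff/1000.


Q = 128 / 3600 = 0.0355556 m^3/s
P = 0.0355556 * (5.6 * 1e5) / 0.84 / 1000 = 23.70

23.70 kW


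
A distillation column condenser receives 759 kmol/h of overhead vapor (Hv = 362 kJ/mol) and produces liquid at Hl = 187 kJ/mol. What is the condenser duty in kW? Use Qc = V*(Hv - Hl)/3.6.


Qc = 759 * (362 - 187) / 3.6 = 759 * 175 / 3.6 = 36900

36900 kW


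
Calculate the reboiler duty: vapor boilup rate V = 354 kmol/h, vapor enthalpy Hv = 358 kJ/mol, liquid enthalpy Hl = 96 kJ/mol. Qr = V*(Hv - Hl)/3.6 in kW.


Qr = 354 * (358 - 96) / 3.6 = 354 * 262 / 3.6 = 25760

25760 kW


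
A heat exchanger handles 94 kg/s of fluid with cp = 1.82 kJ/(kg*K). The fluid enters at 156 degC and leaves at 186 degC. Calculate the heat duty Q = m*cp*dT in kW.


Q = m_dot * cp * delta_T
delta_T = 186 - 156 = 30 K
Q = 94 * 1.82 * 30
= 171.08 * 30
= 5132.4 kW

5132.4 kW


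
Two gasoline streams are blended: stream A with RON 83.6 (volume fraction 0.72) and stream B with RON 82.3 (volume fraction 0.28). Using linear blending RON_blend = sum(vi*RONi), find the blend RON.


Linear blending: RON_blend = sum(vi * RONi)
Contribution 1: 0.72 * 83.6 = 60.192
Contribution 2: 0.28 * 82.3 = 23.044
RON_blend = 60.192 + 23.044 = 83.236

83.236


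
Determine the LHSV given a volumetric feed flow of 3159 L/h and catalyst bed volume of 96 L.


LHSV = volumetric feed rate / catalyst volume
= 3159 L/h / 96 L
= 32.91 h^-1

32.91 h^-1


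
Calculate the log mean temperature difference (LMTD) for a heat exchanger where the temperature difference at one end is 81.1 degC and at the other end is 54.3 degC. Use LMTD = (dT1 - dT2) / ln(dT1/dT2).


LMTD = (dT1 - dT2) / ln(dT1/dT2)
= (81.1 - 54.3) / ln(81.1 / 54.3) = 26.8 / 0.401159 = 66.81

66.81 degC


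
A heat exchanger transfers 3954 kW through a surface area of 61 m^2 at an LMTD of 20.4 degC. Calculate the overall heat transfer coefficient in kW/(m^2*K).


From Q = U*A*LMTD, U = Q / (A * LMTD)
U = 3954 / (61 * 20.4) = 3954 / 1244.4 = 3.177

3.177 kW/(m^2*K)


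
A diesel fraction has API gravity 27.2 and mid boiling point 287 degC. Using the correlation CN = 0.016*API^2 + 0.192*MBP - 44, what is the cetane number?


CN = 0.016 * 27.2^2 + 0.192 * 287 - 44
CN = 11.83744 + 55.104 - 44 = 22.94144

22.94144


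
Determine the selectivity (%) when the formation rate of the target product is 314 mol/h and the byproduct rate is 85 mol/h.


Selectivity = desired / (desired + undesired) * 100
Total products = 314 + 85 = 399 mol/h
S = 314 / 399 * 100
= 0.7870 * 100
= 78.70 %

78.70 %


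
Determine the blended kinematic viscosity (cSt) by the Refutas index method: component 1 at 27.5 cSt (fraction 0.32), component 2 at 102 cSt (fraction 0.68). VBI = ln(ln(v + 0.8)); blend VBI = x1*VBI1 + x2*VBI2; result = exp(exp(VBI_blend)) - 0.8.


Refutas method: VBN_i = 14.534*ln(ln(visc_i + 0.8)) + 10.975, blended linearly by mass fraction; since VBN is linear in VBI_i = ln(ln(visc_i + 0.8)) and the fractions sum to 1, blend VBI directly: visc = exp(exp(VBI_blend)) - 0.8
VBI_1 = ln(ln(27.5 + 0.8)) = 1.20683
VBI_2 = ln(ln(102 + 0.8)) = 1.53316
VBI_blend = 0.32 * 1.20683 + 0.68 * 1.53316 = 1.42873
visc_blend = exp(exp(1.42873)) - 0.8 = 64.14

64.14 cSt


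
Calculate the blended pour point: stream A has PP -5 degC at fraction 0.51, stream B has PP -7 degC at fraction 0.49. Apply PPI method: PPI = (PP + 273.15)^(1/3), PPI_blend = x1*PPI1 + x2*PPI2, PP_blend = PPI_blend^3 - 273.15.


PPI_1 = (-5 + 273.15)^(1/3) = 6.448508
PPI_2 = (-7 + 273.15)^(1/3) = 6.432436
PPI_blend = 0.51 * 6.448508 + 0.49 * 6.432436 = 6.440633
PP_blend = 6.440633^3 - 273.15 = 267.1688 - 273.15 = -5.98

-5.98 degC


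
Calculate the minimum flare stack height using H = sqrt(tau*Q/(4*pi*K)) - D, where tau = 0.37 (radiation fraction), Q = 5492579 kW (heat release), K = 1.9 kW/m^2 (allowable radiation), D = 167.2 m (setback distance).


tau*Q/(4*pi*K) = 0.37 * 5492579 / (4 * pi * 1.9) = 85116.7
sqrt(85116.7) = 291.748
H = 291.748 - 167.2 = 124.5

124.5 m


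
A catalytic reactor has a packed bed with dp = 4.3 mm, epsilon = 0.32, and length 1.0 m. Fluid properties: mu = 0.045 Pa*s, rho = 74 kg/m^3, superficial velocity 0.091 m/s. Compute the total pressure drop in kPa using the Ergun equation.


dp = 4.3 mm = 0.0043 m
Viscous term = 150*0.045*0.091*(1-0.32)^2 / (0.0043^2*0.32^3) = 468788
Inertial term = 1.75*74*0.091^2*(1-0.32) / (0.0043*0.32^3) = 5175.39
dP/L = 468788 + 5175.39 = 473963 Pa/m
dP = 473963 * 1.0 / 1000 = 474.0 kPa

474.0 kPa


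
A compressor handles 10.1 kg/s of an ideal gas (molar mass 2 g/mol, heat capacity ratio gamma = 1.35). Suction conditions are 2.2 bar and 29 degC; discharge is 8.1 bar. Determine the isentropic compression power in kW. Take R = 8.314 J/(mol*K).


Isentropic work: W = m*(gamma/(gamma-1))*(R*T1/MW)*((P2/P1)^((gamma-1)/gamma) - 1)
T1 = 29 + 273.15 = 302.15 K
Pressure ratio = 8.1 / 2.2 = 3.68182
Exponent = (1.35 - 1)/1.35 = 0.259259
(P2/P1)^exp - 1 = 3.68182^0.259259 - 1 = 0.402028
W = 10.1 * 1.35 / 0.35 * 8.314 * 302.15 / 2 * 0.402028 = 19670

19670 kW


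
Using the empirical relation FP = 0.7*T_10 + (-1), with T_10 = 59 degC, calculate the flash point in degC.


FP = 0.7 * 59 + (-1) = 40.3

40.3 degC


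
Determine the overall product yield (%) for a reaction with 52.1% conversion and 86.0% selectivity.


Overall yield = conversion (%) * selectivity (%) / 100
Conversion = 52.1%, Selectivity = 86.0%
Y = 52.1 * 86.0 / 100
= 44.806 %

44.806 %


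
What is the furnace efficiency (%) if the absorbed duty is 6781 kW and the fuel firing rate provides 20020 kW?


Furnace efficiency = Q_absorbed / Q_fuel * 100
= 6781 / 20020 * 100 = 33.87

33.87 %


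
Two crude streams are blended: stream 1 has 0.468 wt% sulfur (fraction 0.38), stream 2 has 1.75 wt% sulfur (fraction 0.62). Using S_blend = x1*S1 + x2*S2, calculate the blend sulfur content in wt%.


Linear sulfur blending: S_blend = x1*S1 + x2*S2
Contribution 1: 0.38 * 0.468 = 0.17784 wt%
Contribution 2: 0.62 * 1.75 = 1.085 wt%
S_blend = 0.17784 + 1.085 = 1.26284

1.26284 wt%


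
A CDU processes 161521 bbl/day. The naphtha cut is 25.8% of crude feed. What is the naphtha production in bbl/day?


Crude throughput = 161521 bbl/day
Fraction yield = 25.8%
yield = throughput * fraction / 100
yield = 161521 * 25.8 / 100 = 41672.418

41672.418 bbl/day


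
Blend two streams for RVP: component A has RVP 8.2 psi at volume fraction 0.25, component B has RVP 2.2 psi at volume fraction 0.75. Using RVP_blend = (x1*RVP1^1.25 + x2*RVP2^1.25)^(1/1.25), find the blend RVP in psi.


Chevron index: RVP_blend = (sum xi*RVPi^1.25)^(1/1.25)
RVP^1.25 terms: 0.25 * 8.2^1.25 + 0.75 * 2.2^1.25 = 5.47853
RVP_blend = 5.47853^(1/1.25) = 3.899

3.899 psi


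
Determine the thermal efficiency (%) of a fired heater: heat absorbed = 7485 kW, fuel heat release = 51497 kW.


Furnace efficiency = Q_absorbed / Q_fuel * 100
= 7485 / 51497 * 100 = 14.53

14.53 %


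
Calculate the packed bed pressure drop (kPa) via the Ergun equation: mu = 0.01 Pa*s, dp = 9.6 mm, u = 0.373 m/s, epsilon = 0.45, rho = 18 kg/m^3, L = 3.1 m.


dp = 9.6 mm = 0.0096 m
Viscous term = 150*0.01*0.373*(1-0.45)^2 / (0.0096^2*0.45^3) = 20153.3
Inertial term = 1.75*18*0.373^2*(1-0.45) / (0.0096*0.45^3) = 2755.38
dP/L = 20153.3 + 2755.38 = 22908.7 Pa/m
dP = 22908.7 * 3.1 / 1000 = 71.02 kPa

71.02 kPa


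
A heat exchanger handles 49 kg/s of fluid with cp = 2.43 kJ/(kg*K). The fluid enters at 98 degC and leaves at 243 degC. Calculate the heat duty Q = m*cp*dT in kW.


Q = m_dot * cp * delta_T
delta_T = 243 - 98 = 145 K
Q = 49 * 2.43 * 145
= 119.07 * 145
= 17265.15 kW

17265.15 kW


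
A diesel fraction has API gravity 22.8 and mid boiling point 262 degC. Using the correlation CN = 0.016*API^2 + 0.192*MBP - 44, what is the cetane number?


CN = 0.016 * 22.8^2 + 0.192 * 262 - 44
CN = 8.31744 + 50.304 - 44 = 14.62144

14.62144


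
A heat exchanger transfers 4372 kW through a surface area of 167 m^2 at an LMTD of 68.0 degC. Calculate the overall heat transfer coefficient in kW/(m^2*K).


From Q = U*A*LMTD, U = Q / (A * LMTD)
U = 4372 / (167 * 68.0) = 4372 / 11356 = 0.3850

0.3850 kW/(m^2*K)


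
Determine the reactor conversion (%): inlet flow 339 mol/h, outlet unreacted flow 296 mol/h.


X = (F_in - F_out) / F_in * 100
Moles reacted = 339 - 296 = 43
X = 43 / 339 * 100
= 0.1268 * 100
= 12.68 %

12.68 %


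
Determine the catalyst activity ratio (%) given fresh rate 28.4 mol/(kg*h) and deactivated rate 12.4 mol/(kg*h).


Activity (%) = (rate_used / rate_fresh) * 100
rate_used = 12.4, rate_fresh = 28.4
= (12.4 / 28.4) * 100
= 0.4366 * 100 = 43.66

43.66 %


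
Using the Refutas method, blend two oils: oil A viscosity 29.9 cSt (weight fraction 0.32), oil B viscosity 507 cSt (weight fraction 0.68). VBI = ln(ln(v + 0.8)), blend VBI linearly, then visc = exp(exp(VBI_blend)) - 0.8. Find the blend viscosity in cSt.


Refutas method: VBN_i = 14.534*ln(ln(visc_i + 0.8)) + 10.975, blended linearly by mass fraction; since VBN is linear in VBI_i = ln(ln(visc_i + 0.8)) and the fractions sum to 1, blend VBI directly: visc = exp(exp(VBI_blend)) - 0.8
VBI_1 = ln(ln(29.9 + 0.8)) = 1.23089
VBI_2 = ln(ln(507 + 0.8)) = 1.82939
VBI_blend = 0.32 * 1.23089 + 0.68 * 1.82939 = 1.63787
visc_blend = exp(exp(1.63787)) - 0.8 = 170.6

170.6 cSt


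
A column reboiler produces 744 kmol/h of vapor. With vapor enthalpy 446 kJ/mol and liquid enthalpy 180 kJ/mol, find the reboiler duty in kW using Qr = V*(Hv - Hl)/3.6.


Qr = 744 * (446 - 180) / 3.6 = 744 * 266 / 3.6 = 54970

54970 kW


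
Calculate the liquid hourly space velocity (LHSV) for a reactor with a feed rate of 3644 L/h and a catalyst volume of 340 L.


LHSV = volumetric feed rate / catalyst volume
= 3644 L/h / 340 L
= 10.72 h^-1

10.72 h^-1


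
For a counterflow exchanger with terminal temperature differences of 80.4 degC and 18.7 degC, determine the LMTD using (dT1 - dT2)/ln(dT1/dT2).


LMTD = (dT1 - dT2) / ln(dT1/dT2)
= (80.4 - 18.7) / ln(80.4 / 18.7) = 61.7 / 1.45849 = 42.30

42.30 degC


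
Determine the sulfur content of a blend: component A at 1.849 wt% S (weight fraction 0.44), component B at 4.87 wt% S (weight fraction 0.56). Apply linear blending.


Linear sulfur blending: S_blend = x1*S1 + x2*S2
Contribution 1: 0.44 * 1.849 = 0.81356 wt%
Contribution 2: 0.56 * 4.87 = 2.7272 wt%
S_blend = 0.81356 + 2.7272 = 3.54076

3.54076 wt%


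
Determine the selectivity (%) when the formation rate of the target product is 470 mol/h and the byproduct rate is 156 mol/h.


Selectivity = desired / (desired + undesired) * 100
Total products = 470 + 156 = 626 mol/h
S = 470 / 626 * 100
= 0.7508 * 100
= 75.08 %

75.08 %


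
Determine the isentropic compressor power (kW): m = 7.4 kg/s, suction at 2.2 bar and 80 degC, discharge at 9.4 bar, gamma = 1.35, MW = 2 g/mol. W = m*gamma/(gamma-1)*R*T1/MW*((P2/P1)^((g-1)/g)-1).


Isentropic work: W = m*(gamma/(gamma-1))*(R*T1/MW)*((P2/P1)^((gamma-1)/gamma) - 1)
T1 = 80 + 273.15 = 353.15 K
Pressure ratio = 9.4 / 2.2 = 4.27273
Exponent = (1.35 - 1)/1.35 = 0.259259
(P2/P1)^exp - 1 = 4.27273^0.259259 - 1 = 0.45719
W = 7.4 * 1.35 / 0.35 * 8.314 * 353.15 / 2 * 0.45719 = 19160

19160 kW


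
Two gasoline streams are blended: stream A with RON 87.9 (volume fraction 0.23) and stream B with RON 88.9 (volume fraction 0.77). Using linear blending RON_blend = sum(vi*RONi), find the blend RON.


Linear blending: RON_blend = sum(vi * RONi)
Contribution 1: 0.23 * 87.9 = 20.217
Contribution 2: 0.77 * 88.9 = 68.453
RON_blend = 20.217 + 68.453 = 88.67

88.67


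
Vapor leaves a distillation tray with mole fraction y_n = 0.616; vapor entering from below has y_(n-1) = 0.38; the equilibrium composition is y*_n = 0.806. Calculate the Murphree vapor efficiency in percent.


Murphree vapor efficiency: EMV = (y_n - y_(n-1)) / (y*_n - y_(n-1)) * 100
EMV = (0.616 - 0.38) / (0.806 - 0.38) * 100 = 0.236 / 0.426 * 100 = 55.40

55.40 %


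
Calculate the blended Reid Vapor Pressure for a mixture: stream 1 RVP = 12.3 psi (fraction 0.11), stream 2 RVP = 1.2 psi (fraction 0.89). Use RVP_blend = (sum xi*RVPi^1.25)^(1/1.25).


Chevron index: RVP_blend = (sum xi*RVPi^1.25)^(1/1.25)
RVP^1.25 terms: 0.11 * 12.3^1.25 + 0.89 * 1.2^1.25 = 3.65162
RVP_blend = 3.65162^(1/1.25) = 2.818

2.818 psi


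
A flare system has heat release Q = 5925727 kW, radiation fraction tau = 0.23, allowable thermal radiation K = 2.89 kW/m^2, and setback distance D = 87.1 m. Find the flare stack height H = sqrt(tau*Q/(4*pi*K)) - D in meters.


tau*Q/(4*pi*K) = 0.23 * 5925727 / (4 * pi * 2.89) = 37528.5
sqrt(37528.5) = 193.723
H = 193.723 - 87.1 = 106.6

106.6 m


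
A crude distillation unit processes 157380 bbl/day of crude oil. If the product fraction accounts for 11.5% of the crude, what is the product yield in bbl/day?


Crude throughput = 157380 bbl/day
Fraction yield = 11.5%
yield = throughput * fraction / 100
yield = 157380 * 11.5 / 100 = 18098.7

18098.7 bbl/day


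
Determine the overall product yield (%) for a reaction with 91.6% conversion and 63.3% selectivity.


Overall yield = conversion (%) * selectivity (%) / 100
Conversion = 91.6%, Selectivity = 63.3%
Y = 91.6 * 63.3 / 100
= 57.9828 %

57.9828 %


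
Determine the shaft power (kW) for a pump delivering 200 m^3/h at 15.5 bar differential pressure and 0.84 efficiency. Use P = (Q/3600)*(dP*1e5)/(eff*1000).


Q = 200 / 3600 = 0.0555556 m^3/s
P = 0.0555556 * (15.5 * 1e5) / 0.84 / 1000 = 102.5

102.5 kW


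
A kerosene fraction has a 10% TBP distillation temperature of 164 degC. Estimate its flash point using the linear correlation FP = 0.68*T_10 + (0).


FP = 0.68 * 164 + (0) = 111.52

111.52 degC


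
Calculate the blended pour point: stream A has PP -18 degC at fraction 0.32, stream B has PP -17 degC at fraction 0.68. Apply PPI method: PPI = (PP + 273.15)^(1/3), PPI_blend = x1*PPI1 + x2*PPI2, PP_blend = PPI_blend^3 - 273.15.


PPI_1 = (-18 + 273.15)^(1/3) = 6.342569
PPI_2 = (-17 + 273.15)^(1/3) = 6.350844
PPI_blend = 0.32 * 6.342569 + 0.68 * 6.350844 = 6.348196
PP_blend = 6.348196^3 - 273.15 = 255.8297 - 273.15 = -17.32

-17.32 degC


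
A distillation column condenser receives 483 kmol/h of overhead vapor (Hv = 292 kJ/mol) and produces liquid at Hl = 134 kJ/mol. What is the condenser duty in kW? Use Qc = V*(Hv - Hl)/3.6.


Qc = 483 * (292 - 134) / 3.6 = 483 * 158 / 3.6 = 21200

21200 kW


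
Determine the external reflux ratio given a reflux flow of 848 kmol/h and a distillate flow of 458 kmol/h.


Reflux ratio definition: R = L / D (liquid returned / distillate withdrawn)
L = 848 kmol/h, D = 458 kmol/h
R = 848 / 458 = 1.852

1.852


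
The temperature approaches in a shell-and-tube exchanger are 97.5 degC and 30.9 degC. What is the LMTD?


LMTD = (dT1 - dT2) / ln(dT1/dT2)
= (97.5 - 30.9) / ln(97.5 / 30.9) = 66.6 / 1.1491 = 57.96

57.96 degC


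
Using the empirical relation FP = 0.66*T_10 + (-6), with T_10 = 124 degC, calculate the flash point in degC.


FP = 0.66 * 124 + (-6) = 75.84

75.84 degC


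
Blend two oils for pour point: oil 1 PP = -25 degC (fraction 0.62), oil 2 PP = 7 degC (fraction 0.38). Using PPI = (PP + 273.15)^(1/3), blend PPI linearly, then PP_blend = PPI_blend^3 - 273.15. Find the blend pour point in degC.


PPI_1 = (-25 + 273.15)^(1/3) = 6.284028
PPI_2 = (7 + 273.15)^(1/3) = 6.543301
PPI_blend = 0.62 * 6.284028 + 0.38 * 6.543301 = 6.382552
PP_blend = 6.382552^3 - 273.15 = 260.0058 - 273.15 = -13.14

-13.14 degC


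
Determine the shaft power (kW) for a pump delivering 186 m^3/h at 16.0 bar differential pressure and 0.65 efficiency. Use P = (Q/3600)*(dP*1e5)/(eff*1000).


Q = 186 / 3600 = 0.0516667 m^3/s
P = 0.0516667 * (16.0 * 1e5) / 0.65 / 1000 = 127.2

127.2 kW


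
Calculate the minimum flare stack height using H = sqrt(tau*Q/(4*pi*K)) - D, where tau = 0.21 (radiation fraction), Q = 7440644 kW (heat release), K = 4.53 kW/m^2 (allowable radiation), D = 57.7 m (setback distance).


tau*Q/(4*pi*K) = 0.21 * 7440644 / (4 * pi * 4.53) = 27448.7
sqrt(27448.7) = 165.676
H = 165.676 - 57.7 = 108.0

108.0 m


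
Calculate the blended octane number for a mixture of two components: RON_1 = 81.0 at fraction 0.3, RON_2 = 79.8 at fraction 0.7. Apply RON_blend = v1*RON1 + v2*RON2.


Linear blending: RON_blend = sum(vi * RONi)
Contribution 1: 0.3 * 81.0 = 24.3
Contribution 2: 0.7 * 79.8 = 55.86
RON_blend = 24.3 + 55.86 = 80.16

80.16


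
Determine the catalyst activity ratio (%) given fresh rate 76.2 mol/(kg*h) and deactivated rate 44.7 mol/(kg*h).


Activity (%) = (rate_used / rate_fresh) * 100
rate_used = 44.7, rate_fresh = 76.2
= (44.7 / 76.2) * 100
= 0.5866 * 100 = 58.66

58.66 %


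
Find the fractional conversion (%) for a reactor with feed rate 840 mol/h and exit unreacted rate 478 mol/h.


X = (F_in - F_out) / F_in * 100
Moles reacted = 840 - 478 = 362
X = 362 / 840 * 100
= 0.4310 * 100
= 43.10 %

43.10 %


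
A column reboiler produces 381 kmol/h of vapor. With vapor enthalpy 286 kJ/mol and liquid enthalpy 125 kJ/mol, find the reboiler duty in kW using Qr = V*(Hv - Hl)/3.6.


Qr = 381 * (286 - 125) / 3.6 = 381 * 161 / 3.6 = 17040

17040 kW


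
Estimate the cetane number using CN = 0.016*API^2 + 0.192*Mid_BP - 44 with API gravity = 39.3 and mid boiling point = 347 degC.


CN = 0.016 * 39.3^2 + 0.192 * 347 - 44
CN = 24.71184 + 66.624 - 44 = 47.33584

47.33584


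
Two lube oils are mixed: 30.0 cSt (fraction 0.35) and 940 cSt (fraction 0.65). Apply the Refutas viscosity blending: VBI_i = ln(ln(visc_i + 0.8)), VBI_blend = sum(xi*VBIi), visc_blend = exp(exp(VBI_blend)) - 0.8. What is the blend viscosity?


Refutas method: VBN_i = 14.534*ln(ln(visc_i + 0.8)) + 10.975, blended linearly by mass fraction; since VBN is linear in VBI_i = ln(ln(visc_i + 0.8)) and the fractions sum to 1, blend VBI directly: visc = exp(exp(VBI_blend)) - 0.8
VBI_1 = ln(ln(30.0 + 0.8)) = 1.23184
VBI_2 = ln(ln(940 + 0.8)) = 1.92377
VBI_blend = 0.35 * 1.23184 + 0.65 * 1.92377 = 1.68159
visc_blend = exp(exp(1.68159)) - 0.8 = 214.9

214.9 cSt


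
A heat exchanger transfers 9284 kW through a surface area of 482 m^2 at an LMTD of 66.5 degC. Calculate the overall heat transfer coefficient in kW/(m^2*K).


From Q = U*A*LMTD, U = Q / (A * LMTD)
U = 9284 / (482 * 66.5) = 9284 / 32053 = 0.2896

0.2896 kW/(m^2*K)


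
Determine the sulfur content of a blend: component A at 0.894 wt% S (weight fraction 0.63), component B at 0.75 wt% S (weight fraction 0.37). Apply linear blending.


Linear sulfur blending: S_blend = x1*S1 + x2*S2
Contribution 1: 0.63 * 0.894 = 0.56322 wt%
Contribution 2: 0.37 * 0.75 = 0.2775 wt%
S_blend = 0.56322 + 0.2775 = 0.84072

0.84072 wt%


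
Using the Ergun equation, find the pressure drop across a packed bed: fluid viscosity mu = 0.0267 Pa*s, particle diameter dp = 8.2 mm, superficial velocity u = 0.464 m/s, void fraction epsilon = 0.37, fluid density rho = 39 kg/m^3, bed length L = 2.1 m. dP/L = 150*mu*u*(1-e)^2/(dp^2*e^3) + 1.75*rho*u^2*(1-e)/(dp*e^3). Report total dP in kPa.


dp = 8.2 mm = 0.0082 m
Viscous term = 150*0.0267*0.464*(1-0.37)^2 / (0.0082^2*0.37^3) = 216555
Inertial term = 1.75*39*0.464^2*(1-0.37) / (0.0082*0.37^3) = 22287.4
dP/L = 216555 + 22287.4 = 238842 Pa/m
dP = 238842 * 2.1 / 1000 = 501.6 kPa

501.6 kPa


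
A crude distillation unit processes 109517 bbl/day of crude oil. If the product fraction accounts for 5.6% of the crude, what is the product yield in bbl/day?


Crude throughput = 109517 bbl/day
Fraction yield = 5.6%
yield = throughput * fraction / 100
yield = 109517 * 5.6 / 100 = 6132.952

6132.952 bbl/day


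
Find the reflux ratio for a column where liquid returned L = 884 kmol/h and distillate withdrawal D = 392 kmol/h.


Reflux ratio definition: R = L / D (liquid returned / distillate withdrawn)
L = 884 kmol/h, D = 392 kmol/h
R = 884 / 392 = 2.255

2.255


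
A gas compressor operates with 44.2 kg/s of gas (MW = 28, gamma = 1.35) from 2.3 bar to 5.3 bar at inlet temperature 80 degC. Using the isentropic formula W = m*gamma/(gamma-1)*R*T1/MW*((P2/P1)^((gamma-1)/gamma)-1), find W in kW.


Isentropic work: W = m*(gamma/(gamma-1))*(R*T1/MW)*((P2/P1)^((gamma-1)/gamma) - 1)
T1 = 80 + 273.15 = 353.15 K
Pressure ratio = 5.3 / 2.3 = 2.30435
Exponent = (1.35 - 1)/1.35 = 0.259259
(P2/P1)^exp - 1 = 2.30435^0.259259 - 1 = 0.241635
W = 44.2 * 1.35 / 0.35 * 8.314 * 353.15 / 28 * 0.241635 = 4320

4320 kW


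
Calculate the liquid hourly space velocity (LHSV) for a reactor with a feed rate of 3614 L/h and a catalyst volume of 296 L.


LHSV = volumetric feed rate / catalyst volume
= 3614 L/h / 296 L
= 12.21 h^-1

12.21 h^-1


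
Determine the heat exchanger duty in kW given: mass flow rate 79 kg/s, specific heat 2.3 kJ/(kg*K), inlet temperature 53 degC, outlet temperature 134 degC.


Q = m_dot * cp * delta_T
delta_T = 134 - 53 = 81 K
Q = 79 * 2.3 * 81
= 181.7 * 81
= 14717.7 kW

14717.7 kW


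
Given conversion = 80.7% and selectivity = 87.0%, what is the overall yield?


Overall yield = conversion (%) * selectivity (%) / 100
Conversion = 80.7%, Selectivity = 87.0%
Y = 80.7 * 87.0 / 100
= 70.209 %

70.209 %


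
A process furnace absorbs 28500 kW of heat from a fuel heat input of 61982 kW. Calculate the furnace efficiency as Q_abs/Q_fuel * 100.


Furnace efficiency = Q_absorbed / Q_fuel * 100
= 28500 / 61982 * 100 = 45.98

45.98 %


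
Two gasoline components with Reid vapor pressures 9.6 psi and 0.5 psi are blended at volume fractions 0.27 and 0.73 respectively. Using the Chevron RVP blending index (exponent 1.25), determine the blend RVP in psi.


Chevron index: RVP_blend = (sum xi*RVPi^1.25)^(1/1.25)
RVP^1.25 terms: 0.27 * 9.6^1.25 + 0.73 * 0.5^1.25 = 4.86943
RVP_blend = 4.86943^(1/1.25) = 3.548

3.548 psi


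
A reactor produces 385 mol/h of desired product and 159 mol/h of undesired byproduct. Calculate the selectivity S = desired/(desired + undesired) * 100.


Selectivity = desired / (desired + undesired) * 100
Total products = 385 + 159 = 544 mol/h
S = 385 / 544 * 100
= 0.7077 * 100
= 70.77 %

70.77 %


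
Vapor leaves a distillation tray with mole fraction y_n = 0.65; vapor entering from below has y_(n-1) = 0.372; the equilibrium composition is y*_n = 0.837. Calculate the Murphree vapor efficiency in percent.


Murphree vapor efficiency: EMV = (y_n - y_(n-1)) / (y*_n - y_(n-1)) * 100
EMV = (0.65 - 0.372) / (0.837 - 0.372) * 100 = 0.278 / 0.465 * 100 = 59.78

59.78 %


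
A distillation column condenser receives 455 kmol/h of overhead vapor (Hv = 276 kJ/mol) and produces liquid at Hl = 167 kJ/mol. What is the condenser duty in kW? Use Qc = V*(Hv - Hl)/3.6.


Qc = 455 * (276 - 167) / 3.6 = 455 * 109 / 3.6 = 13780

13780 kW


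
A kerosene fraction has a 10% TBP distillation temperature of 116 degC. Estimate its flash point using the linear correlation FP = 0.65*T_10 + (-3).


FP = 0.65 * 116 + (-3) = 72.4

72.4 degC


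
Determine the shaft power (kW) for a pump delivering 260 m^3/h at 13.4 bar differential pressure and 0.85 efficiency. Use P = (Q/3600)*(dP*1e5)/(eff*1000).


Q = 260 / 3600 = 0.0722222 m^3/s
P = 0.0722222 * (13.4 * 1e5) / 0.85 / 1000 = 113.9

113.9 kW


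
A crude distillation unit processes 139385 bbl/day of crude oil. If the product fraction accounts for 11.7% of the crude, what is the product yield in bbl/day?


Crude throughput = 139385 bbl/day
Fraction yield = 11.7%
yield = throughput * fraction / 100
yield = 139385 * 11.7 / 100 = 16308.045

16308.045 bbl/day


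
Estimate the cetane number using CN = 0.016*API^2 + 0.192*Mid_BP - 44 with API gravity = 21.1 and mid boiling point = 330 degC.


CN = 0.016 * 21.1^2 + 0.192 * 330 - 44
CN = 7.12336 + 63.36 - 44 = 26.48336

26.48336


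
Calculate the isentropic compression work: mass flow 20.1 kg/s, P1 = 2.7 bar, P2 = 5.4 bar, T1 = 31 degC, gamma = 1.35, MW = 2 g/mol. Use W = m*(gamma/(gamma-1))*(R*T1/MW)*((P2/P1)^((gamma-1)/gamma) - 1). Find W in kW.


Isentropic work: W = m*(gamma/(gamma-1))*(R*T1/MW)*((P2/P1)^((gamma-1)/gamma) - 1)
T1 = 31 + 273.15 = 304.15 K
Pressure ratio = 5.4 / 2.7 = 2
Exponent = (1.35 - 1)/1.35 = 0.259259
(P2/P1)^exp - 1 = 2^0.259259 - 1 = 0.196864
W = 20.1 * 1.35 / 0.35 * 8.314 * 304.15 / 2 * 0.196864 = 19300

19300 kW


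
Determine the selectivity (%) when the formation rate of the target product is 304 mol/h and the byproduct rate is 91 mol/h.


Selectivity = desired / (desired + undesired) * 100
Total products = 304 + 91 = 395 mol/h
S = 304 / 395 * 100
= 0.7696 * 100
= 76.96 %

76.96 %


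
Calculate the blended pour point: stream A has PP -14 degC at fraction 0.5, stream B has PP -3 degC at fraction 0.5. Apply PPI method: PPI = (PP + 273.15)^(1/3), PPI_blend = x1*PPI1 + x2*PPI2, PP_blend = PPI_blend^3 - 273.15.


PPI_1 = (-14 + 273.15)^(1/3) = 6.375541
PPI_2 = (-3 + 273.15)^(1/3) = 6.464501
PPI_blend = 0.5 * 6.375541 + 0.5 * 6.464501 = 6.420021
PP_blend = 6.420021^3 - 273.15 = 264.6119 - 273.15 = -8.54

-8.54 degC


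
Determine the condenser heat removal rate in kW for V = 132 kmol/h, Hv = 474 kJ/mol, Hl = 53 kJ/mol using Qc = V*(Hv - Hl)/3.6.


Qc = 132 * (474 - 53) / 3.6 = 132 * 421 / 3.6 = 15440

15440 kW


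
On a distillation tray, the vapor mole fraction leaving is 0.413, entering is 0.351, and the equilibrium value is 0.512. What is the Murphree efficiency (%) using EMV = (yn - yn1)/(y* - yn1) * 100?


Murphree vapor efficiency: EMV = (y_n - y_(n-1)) / (y*_n - y_(n-1)) * 100
EMV = (0.413 - 0.351) / (0.512 - 0.351) * 100 = 0.062 / 0.161 * 100 = 38.51

38.51 %


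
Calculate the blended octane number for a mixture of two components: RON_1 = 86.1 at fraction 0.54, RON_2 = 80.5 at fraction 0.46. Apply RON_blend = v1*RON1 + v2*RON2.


Linear blending: RON_blend = sum(vi * RONi)
Contribution 1: 0.54 * 86.1 = 46.494
Contribution 2: 0.46 * 80.5 = 37.03
RON_blend = 46.494 + 37.03 = 83.524

83.524


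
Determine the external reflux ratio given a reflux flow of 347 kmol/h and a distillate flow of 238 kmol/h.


Reflux ratio definition: R = L / D (liquid returned / distillate withdrawn)
L = 347 kmol/h, D = 238 kmol/h
R = 347 / 238 = 1.458

1.458


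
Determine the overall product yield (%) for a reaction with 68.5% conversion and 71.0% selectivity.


Overall yield = conversion (%) * selectivity (%) / 100
Conversion = 68.5%, Selectivity = 71.0%
Y = 68.5 * 71.0 / 100
= 48.635 %

48.635 %


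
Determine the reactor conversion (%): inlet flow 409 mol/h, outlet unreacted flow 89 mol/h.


X = (F_in - F_out) / F_in * 100
Moles reacted = 409 - 89 = 320
X = 320 / 409 * 100
= 0.7824 * 100
= 78.24 %

78.24 %


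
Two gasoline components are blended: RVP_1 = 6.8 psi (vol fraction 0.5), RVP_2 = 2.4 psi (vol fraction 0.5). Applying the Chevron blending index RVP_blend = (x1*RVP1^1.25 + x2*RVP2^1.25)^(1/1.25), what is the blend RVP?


Chevron index: RVP_blend = (sum xi*RVPi^1.25)^(1/1.25)
RVP^1.25 terms: 0.5 * 6.8^1.25 + 0.5 * 2.4^1.25 = 6.98403
RVP_blend = 6.98403^(1/1.25) = 4.735

4.735 psi


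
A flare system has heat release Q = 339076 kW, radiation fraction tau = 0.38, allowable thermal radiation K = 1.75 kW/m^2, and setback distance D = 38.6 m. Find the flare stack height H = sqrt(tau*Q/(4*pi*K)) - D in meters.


tau*Q/(4*pi*K) = 0.38 * 339076 / (4 * pi * 1.75) = 5859.12
sqrt(5859.12) = 76.5449
H = 76.5449 - 38.6 = 37.94

37.94 m


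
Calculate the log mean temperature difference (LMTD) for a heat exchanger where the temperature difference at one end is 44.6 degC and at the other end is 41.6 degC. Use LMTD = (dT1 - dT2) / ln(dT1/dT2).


LMTD = (dT1 - dT2) / ln(dT1/dT2)
= (44.6 - 41.6) / ln(44.6 / 41.6) = 3 / 0.0696337 = 43.08

43.08 degC


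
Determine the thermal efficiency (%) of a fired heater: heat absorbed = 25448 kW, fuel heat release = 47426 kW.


Furnace efficiency = Q_absorbed / Q_fuel * 100
= 25448 / 47426 * 100 = 53.66

53.66 %


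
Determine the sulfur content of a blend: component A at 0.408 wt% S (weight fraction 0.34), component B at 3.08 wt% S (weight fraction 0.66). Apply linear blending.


Linear sulfur blending: S_blend = x1*S1 + x2*S2
Contribution 1: 0.34 * 0.408 = 0.13872 wt%
Contribution 2: 0.66 * 3.08 = 2.0328 wt%
S_blend = 0.13872 + 2.0328 = 2.17152

2.17152 wt%


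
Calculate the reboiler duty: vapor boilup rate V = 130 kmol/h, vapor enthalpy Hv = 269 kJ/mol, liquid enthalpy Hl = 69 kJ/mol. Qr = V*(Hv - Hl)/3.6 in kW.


Qr = 130 * (269 - 69) / 3.6 = 130 * 200 / 3.6 = 7222

7222 kW


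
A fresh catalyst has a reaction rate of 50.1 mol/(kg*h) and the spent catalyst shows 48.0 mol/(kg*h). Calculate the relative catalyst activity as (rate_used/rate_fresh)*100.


Activity (%) = (rate_used / rate_fresh) * 100
rate_used = 48.0, rate_fresh = 50.1
= (48.0 / 50.1) * 100
= 0.9581 * 100 = 95.81

95.81 %


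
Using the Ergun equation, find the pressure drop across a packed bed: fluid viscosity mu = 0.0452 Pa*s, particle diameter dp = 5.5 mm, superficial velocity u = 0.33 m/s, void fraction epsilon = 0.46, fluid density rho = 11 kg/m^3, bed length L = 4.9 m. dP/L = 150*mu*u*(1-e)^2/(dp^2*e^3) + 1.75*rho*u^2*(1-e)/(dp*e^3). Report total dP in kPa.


dp = 5.5 mm = 0.0055 m
Viscous term = 150*0.0452*0.33*(1-0.46)^2 / (0.0055^2*0.46^3) = 221581
Inertial term = 1.75*11*0.33^2*(1-0.46) / (0.0055*0.46^3) = 2114.54
dP/L = 221581 + 2114.54 = 223696 Pa/m
dP = 223696 * 4.9 / 1000 = 1096 kPa

1096 kPa


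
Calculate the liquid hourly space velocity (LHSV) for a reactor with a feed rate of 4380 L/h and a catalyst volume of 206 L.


LHSV = volumetric feed rate / catalyst volume
= 4380 L/h / 206 L
= 21.26 h^-1

21.26 h^-1


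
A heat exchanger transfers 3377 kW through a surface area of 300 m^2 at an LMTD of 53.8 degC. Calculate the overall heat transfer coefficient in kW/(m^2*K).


From Q = U*A*LMTD, U = Q / (A * LMTD)
U = 3377 / (300 * 53.8) = 3377 / 16140 = 0.2092

0.2092 kW/(m^2*K)


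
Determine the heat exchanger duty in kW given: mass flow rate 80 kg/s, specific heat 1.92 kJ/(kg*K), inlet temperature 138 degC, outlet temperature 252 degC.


Q = m_dot * cp * delta_T
delta_T = 252 - 138 = 114 K
Q = 80 * 1.92 * 114
= 153.6 * 114
= 17510.4 kW

17510.4 kW


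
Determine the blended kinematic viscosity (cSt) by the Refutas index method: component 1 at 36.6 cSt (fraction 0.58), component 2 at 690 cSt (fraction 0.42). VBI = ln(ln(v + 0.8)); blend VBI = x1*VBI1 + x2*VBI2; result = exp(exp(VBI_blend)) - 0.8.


Refutas method: VBN_i = 14.534*ln(ln(visc_i + 0.8)) + 10.975, blended linearly by mass fraction; since VBN is linear in VBI_i = ln(ln(visc_i + 0.8)) and the fractions sum to 1, blend VBI directly: visc = exp(exp(VBI_blend)) - 0.8
VBI_1 = ln(ln(36.6 + 0.8)) = 1.28694
VBI_2 = ln(ln(690 + 0.8)) = 1.87761
VBI_blend = 0.58 * 1.28694 + 0.42 * 1.87761 = 1.53502
visc_blend = exp(exp(1.53502)) - 0.8 = 102.9

102.9 cSt


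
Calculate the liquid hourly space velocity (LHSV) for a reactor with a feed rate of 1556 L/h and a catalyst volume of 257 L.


LHSV = volumetric feed rate / catalyst volume
= 1556 L/h / 257 L
= 6.054 h^-1

6.054 h^-1


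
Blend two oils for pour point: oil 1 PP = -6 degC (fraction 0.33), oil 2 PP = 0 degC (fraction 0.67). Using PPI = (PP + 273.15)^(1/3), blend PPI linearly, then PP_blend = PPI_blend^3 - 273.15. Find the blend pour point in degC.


PPI_1 = (-6 + 273.15)^(1/3) = 6.440482
PPI_2 = (0 + 273.15)^(1/3) = 6.488342
PPI_blend = 0.33 * 6.440482 + 0.67 * 6.488342 = 6.472548
PP_blend = 6.472548^3 - 273.15 = 271.1601 - 273.15 = -1.99

-1.99 degC


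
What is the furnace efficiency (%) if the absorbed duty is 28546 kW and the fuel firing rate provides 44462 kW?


Furnace efficiency = Q_absorbed / Q_fuel * 100
= 28546 / 44462 * 100 = 64.20

64.20 %


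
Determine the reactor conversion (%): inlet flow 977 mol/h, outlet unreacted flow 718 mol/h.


X = (F_in - F_out) / F_in * 100
Moles reacted = 977 - 718 = 259
X = 259 / 977 * 100
= 0.2651 * 100
= 26.51 %

26.51 %


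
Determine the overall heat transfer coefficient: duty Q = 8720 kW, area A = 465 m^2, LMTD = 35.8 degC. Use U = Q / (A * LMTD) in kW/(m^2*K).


From Q = U*A*LMTD, U = Q / (A * LMTD)
U = 8720 / (465 * 35.8) = 8720 / 16647 = 0.5238

0.5238 kW/(m^2*K)


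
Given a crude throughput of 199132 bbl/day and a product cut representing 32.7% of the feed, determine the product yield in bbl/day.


Crude throughput = 199132 bbl/day
Fraction yield = 32.7%
yield = throughput * fraction / 100
yield = 199132 * 32.7 / 100 = 65116.164

65116.164 bbl/day


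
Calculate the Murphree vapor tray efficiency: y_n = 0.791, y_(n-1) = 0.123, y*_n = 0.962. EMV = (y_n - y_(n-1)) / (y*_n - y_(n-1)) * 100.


Murphree vapor efficiency: EMV = (y_n - y_(n-1)) / (y*_n - y_(n-1)) * 100
EMV = (0.791 - 0.123) / (0.962 - 0.123) * 100 = 0.668 / 0.839 * 100 = 79.62

79.62 %


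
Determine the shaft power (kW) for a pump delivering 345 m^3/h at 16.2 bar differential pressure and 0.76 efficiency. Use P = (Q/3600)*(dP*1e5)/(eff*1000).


Q = 345 / 3600 = 0.0958333 m^3/s
P = 0.0958333 * (16.2 * 1e5) / 0.76 / 1000 = 204.3

204.3 kW


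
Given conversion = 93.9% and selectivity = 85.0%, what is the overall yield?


Overall yield = conversion (%) * selectivity (%) / 100
Conversion = 93.9%, Selectivity = 85.0%
Y = 93.9 * 85.0 / 100
= 79.815 %

79.815 %


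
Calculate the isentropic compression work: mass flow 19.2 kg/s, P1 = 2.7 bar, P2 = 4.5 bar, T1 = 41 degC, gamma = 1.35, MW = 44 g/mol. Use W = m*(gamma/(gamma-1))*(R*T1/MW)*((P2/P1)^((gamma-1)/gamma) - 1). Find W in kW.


Isentropic work: W = m*(gamma/(gamma-1))*(R*T1/MW)*((P2/P1)^((gamma-1)/gamma) - 1)
T1 = 41 + 273.15 = 314.15 K
Pressure ratio = 4.5 / 2.7 = 1.66667
Exponent = (1.35 - 1)/1.35 = 0.259259
(P2/P1)^exp - 1 = 1.66667^0.259259 - 1 = 0.141607
W = 19.2 * 1.35 / 0.35 * 8.314 * 314.15 / 44 * 0.141607 = 622.5

622.5 kW
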